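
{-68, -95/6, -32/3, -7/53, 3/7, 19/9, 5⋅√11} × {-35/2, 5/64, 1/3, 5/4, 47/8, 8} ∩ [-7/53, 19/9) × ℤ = {-7/53, 3/7} × {8}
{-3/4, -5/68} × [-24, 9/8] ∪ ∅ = {-3/4, -5/68} × [-24, 9/8]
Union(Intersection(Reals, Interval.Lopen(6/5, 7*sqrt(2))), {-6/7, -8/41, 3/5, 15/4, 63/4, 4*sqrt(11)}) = Union({-6/7, -8/41, 3/5, 63/4, 4*sqrt(11)}, Interval.Lopen(6/5, 7*sqrt(2)))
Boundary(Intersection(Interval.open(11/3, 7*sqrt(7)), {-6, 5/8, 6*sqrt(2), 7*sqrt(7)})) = {6*sqrt(2)}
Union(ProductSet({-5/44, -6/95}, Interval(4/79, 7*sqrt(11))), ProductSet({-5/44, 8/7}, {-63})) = Union(ProductSet({-5/44, -6/95}, Interval(4/79, 7*sqrt(11))), ProductSet({-5/44, 8/7}, {-63}))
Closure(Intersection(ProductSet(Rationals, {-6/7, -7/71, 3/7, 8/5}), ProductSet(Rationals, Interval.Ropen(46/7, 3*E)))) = EmptySet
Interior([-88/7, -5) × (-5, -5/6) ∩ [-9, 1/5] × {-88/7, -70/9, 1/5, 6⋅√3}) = ∅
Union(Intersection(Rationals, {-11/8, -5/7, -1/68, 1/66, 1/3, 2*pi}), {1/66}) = {-11/8, -5/7, -1/68, 1/66, 1/3}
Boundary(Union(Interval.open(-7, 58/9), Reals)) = EmptySet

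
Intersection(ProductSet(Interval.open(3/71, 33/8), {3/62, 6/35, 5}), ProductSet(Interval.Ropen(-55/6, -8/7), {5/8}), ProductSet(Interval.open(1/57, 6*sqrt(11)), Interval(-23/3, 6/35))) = EmptySet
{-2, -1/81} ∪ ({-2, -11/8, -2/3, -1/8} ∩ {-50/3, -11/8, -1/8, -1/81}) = {-2, -11/8, -1/8, -1/81}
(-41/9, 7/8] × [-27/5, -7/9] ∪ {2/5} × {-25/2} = ({2/5} × {-25/2}) ∪ ((-41/9, 7/8] × [-27/5, -7/9])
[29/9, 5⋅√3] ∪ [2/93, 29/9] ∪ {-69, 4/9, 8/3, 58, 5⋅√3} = {-69, 58} ∪ [2/93, 5⋅√3]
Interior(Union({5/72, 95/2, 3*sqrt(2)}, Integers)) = EmptySet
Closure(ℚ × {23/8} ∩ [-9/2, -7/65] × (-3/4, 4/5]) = ∅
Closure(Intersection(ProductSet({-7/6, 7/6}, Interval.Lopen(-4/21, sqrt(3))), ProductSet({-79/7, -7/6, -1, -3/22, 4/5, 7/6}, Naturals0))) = ProductSet({-7/6, 7/6}, Range(0, 2, 1))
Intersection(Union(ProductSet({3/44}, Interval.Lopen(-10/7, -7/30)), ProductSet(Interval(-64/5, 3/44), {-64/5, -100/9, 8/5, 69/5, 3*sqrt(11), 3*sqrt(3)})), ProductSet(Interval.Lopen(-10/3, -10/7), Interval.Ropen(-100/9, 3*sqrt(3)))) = ProductSet(Interval.Lopen(-10/3, -10/7), {-100/9, 8/5})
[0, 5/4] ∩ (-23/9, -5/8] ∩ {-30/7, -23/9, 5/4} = ∅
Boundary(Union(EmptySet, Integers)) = Integers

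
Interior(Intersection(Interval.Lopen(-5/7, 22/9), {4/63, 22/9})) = EmptySet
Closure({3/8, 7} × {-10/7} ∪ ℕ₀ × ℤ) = (ℕ₀ × ℤ) ∪ ({3/8, 7} × {-10/7})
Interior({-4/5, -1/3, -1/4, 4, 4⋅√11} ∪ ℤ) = ∅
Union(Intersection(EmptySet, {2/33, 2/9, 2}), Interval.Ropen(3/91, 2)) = Interval.Ropen(3/91, 2)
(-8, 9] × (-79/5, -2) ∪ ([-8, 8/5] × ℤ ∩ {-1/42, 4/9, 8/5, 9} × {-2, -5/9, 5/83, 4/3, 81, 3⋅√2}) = ({-1/42, 4/9, 8/5} × {-2, 81}) ∪ ((-8, 9] × (-79/5, -2))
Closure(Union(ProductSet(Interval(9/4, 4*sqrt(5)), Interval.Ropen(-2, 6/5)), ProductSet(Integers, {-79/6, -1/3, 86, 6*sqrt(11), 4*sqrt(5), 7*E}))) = Union(ProductSet(Integers, {-79/6, -1/3, 86, 6*sqrt(11), 4*sqrt(5), 7*E}), ProductSet(Interval(9/4, 4*sqrt(5)), Interval(-2, 6/5)))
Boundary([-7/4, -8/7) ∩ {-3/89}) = ∅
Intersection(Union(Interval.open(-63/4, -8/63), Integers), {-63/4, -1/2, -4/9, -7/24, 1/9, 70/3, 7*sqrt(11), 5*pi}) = {-1/2, -4/9, -7/24}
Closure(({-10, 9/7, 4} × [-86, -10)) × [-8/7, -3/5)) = ({-10, 9/7, 4} × [-86, -10]) × [-8/7, -3/5]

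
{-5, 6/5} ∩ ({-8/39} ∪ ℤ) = {-5}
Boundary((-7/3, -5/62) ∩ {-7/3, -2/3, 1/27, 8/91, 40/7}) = {-2/3}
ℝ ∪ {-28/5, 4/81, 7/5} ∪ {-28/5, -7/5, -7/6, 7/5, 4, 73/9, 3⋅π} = ℝ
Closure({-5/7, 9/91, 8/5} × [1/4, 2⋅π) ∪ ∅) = {-5/7, 9/91, 8/5} × [1/4, 2⋅π]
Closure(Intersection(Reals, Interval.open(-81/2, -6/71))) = Interval(-81/2, -6/71)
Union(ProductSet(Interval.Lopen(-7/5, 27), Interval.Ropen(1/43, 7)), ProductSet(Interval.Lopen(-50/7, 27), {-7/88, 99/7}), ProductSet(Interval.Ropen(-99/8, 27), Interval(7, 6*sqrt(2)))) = Union(ProductSet(Interval.Ropen(-99/8, 27), Interval(7, 6*sqrt(2))), ProductSet(Interval.Lopen(-50/7, 27), {-7/88, 99/7}), ProductSet(Interval.Lopen(-7/5, 27), Interval.Ropen(1/43, 7)))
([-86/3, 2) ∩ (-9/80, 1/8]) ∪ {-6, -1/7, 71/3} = {-6, -1/7, 71/3} ∪ (-9/80, 1/8]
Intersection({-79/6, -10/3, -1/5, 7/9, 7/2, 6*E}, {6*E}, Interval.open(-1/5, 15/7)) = EmptySet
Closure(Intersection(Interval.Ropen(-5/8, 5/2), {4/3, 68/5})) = {4/3}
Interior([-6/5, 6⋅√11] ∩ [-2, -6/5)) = ∅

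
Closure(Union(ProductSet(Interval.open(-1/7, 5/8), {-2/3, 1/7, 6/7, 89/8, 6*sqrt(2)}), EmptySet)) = ProductSet(Interval(-1/7, 5/8), {-2/3, 1/7, 6/7, 89/8, 6*sqrt(2)})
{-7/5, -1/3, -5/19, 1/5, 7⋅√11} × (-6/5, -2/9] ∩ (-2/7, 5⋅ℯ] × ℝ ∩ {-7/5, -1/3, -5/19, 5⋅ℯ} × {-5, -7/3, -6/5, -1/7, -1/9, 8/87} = ∅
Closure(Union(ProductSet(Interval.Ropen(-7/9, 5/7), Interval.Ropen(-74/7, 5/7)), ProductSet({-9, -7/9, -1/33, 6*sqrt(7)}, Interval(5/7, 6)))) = Union(ProductSet({-7/9, 5/7}, Interval(-74/7, 5/7)), ProductSet({-9, -7/9, -1/33, 6*sqrt(7)}, Interval(5/7, 6)), ProductSet(Interval(-7/9, 5/7), {-74/7, 5/7}), ProductSet(Interval.Ropen(-7/9, 5/7), Interval.Ropen(-74/7, 5/7)))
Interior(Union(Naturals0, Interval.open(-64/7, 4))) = Union(Complement(Interval.Lopen(-64/7, 4), Complement(Naturals0, Interval.open(-64/7, 4))), Complement(Naturals0, Union(Complement(Naturals0, Interval.open(-64/7, 4)), {-64/7})), Complement(Range(0, 5, 1), Complement(Naturals0, Interval.open(-64/7, 4))), Complement(Range(0, 5, 1), Union(Complement(Naturals0, Interval.open(-64/7, 4)), {-64/7})))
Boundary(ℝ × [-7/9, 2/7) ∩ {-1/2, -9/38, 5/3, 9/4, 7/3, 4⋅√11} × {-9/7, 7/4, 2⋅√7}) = ∅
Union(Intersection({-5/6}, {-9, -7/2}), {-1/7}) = {-1/7}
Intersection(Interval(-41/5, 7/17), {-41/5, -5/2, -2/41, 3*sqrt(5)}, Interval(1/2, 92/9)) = EmptySet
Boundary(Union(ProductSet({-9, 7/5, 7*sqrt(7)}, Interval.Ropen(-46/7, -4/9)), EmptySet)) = ProductSet({-9, 7/5, 7*sqrt(7)}, Interval(-46/7, -4/9))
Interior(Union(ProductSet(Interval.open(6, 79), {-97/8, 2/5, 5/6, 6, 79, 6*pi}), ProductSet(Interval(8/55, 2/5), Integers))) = EmptySet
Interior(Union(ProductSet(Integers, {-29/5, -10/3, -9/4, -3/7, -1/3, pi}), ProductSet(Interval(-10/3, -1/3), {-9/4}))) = EmptySet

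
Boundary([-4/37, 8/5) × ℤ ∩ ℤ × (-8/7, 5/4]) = {0, 1} × {-1, 0, 1}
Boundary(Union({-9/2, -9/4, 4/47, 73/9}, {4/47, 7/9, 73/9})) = {-9/2, -9/4, 4/47, 7/9, 73/9}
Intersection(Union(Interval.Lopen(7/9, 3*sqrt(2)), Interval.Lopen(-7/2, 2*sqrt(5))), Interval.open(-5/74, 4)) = Interval.open(-5/74, 4)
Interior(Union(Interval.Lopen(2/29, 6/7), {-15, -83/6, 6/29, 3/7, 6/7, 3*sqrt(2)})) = Interval.open(2/29, 6/7)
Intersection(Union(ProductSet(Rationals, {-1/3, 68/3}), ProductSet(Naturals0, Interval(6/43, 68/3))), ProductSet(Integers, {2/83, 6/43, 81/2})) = ProductSet(Naturals0, {6/43})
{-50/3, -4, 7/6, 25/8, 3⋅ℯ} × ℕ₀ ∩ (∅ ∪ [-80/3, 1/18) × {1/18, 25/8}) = ∅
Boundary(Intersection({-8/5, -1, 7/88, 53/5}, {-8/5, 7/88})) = {-8/5, 7/88}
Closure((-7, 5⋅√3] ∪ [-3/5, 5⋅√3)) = [-7, 5⋅√3]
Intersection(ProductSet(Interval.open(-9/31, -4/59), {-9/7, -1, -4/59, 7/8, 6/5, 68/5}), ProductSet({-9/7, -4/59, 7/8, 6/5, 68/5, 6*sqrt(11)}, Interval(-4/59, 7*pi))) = EmptySet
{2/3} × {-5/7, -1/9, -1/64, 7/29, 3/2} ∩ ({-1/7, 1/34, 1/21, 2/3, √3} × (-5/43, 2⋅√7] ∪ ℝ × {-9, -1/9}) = {2/3} × {-1/9, -1/64, 7/29, 3/2}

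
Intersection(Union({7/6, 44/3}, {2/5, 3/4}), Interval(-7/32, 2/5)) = {2/5}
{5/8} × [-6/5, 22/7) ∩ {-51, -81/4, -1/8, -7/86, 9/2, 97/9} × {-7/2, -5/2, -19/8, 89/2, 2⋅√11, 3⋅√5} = ∅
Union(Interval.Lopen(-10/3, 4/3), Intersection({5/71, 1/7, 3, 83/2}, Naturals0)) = Union({3}, Interval.Lopen(-10/3, 4/3))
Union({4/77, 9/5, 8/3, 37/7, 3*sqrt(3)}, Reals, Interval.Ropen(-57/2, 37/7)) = Interval(-oo, oo)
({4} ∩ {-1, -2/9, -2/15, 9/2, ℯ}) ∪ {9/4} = {9/4}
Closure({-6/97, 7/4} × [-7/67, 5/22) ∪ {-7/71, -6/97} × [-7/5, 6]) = ({-7/71, -6/97} × [-7/5, 6]) ∪ ({-6/97, 7/4} × [-7/67, 5/22])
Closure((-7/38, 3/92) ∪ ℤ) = ℤ ∪ [-7/38, 3/92]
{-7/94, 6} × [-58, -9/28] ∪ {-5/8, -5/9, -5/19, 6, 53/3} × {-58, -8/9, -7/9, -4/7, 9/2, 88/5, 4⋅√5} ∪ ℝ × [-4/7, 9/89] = (ℝ × [-4/7, 9/89]) ∪ ({-7/94, 6} × [-58, -9/28]) ∪ ({-5/8, -5/9, -5/19, 6, 53/3} × {-58, -8/9, -7/9, -4/7, 9/2, 88/5, 4⋅√5})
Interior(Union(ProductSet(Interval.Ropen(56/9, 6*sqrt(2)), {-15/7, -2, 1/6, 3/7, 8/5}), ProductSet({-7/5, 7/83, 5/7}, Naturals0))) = EmptySet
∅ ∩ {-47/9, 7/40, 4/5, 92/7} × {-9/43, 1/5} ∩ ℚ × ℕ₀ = ∅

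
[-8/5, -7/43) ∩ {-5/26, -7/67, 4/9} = {-5/26}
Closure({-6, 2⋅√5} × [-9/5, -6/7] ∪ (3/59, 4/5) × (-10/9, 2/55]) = ({3/59, 4/5} × [-10/9, 2/55]) ∪ ([3/59, 4/5] × {-10/9, 2/55}) ∪ ((3/59, 4/5) × (-10/9, 2/55]) ∪ ({-6, 2⋅√5} × [-9/5, -6/7])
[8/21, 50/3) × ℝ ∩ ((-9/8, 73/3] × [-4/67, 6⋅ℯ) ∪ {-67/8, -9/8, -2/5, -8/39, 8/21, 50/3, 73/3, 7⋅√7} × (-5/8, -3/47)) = ({8/21} × (-5/8, -3/47)) ∪ ([8/21, 50/3) × [-4/67, 6⋅ℯ))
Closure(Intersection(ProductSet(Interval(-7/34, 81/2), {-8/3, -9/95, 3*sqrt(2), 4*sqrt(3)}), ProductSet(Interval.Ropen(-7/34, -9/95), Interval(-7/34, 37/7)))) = ProductSet(Interval(-7/34, -9/95), {-9/95, 3*sqrt(2)})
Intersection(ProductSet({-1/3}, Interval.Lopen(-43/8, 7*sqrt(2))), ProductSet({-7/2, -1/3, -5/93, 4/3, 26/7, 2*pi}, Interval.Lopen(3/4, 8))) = ProductSet({-1/3}, Interval.Lopen(3/4, 8))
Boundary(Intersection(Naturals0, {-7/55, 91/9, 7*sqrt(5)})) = EmptySet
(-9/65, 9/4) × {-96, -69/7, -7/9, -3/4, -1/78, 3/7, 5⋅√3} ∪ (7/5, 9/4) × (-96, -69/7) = ((7/5, 9/4) × (-96, -69/7)) ∪ ((-9/65, 9/4) × {-96, -69/7, -7/9, -3/4, -1/78, 3/7, 5⋅√3})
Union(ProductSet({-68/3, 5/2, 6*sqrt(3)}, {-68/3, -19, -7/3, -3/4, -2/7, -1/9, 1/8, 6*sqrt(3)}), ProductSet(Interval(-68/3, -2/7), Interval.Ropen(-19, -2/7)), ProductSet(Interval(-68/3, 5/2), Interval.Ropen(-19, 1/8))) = Union(ProductSet({-68/3, 5/2, 6*sqrt(3)}, {-68/3, -19, -7/3, -3/4, -2/7, -1/9, 1/8, 6*sqrt(3)}), ProductSet(Interval(-68/3, 5/2), Interval.Ropen(-19, 1/8)))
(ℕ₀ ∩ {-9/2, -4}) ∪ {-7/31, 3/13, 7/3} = {-7/31, 3/13, 7/3}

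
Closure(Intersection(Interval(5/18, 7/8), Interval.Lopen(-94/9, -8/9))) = EmptySet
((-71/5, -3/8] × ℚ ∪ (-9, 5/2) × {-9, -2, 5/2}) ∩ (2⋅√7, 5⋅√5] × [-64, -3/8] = ∅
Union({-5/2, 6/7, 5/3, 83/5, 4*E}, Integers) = Union({-5/2, 6/7, 5/3, 83/5, 4*E}, Integers)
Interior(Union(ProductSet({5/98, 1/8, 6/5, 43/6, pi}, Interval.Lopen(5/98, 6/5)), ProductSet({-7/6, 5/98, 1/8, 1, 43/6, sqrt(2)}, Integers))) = EmptySet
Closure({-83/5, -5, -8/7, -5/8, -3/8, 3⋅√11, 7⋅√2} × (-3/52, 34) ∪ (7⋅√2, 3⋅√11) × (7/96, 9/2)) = ([7⋅√2, 3⋅√11] × {7/96, 9/2}) ∪ ((7⋅√2, 3⋅√11) × (7/96, 9/2)) ∪ ({-83/5, -5, -8/7, -5/8, -3/8, 3⋅√11, 7⋅√2} × [-3/52, 34])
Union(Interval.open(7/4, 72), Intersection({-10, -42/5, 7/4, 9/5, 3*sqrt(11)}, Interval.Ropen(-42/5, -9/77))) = Union({-42/5}, Interval.open(7/4, 72))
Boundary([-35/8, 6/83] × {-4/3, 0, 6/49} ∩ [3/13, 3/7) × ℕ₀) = ∅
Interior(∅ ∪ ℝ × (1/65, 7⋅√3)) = ℝ × (1/65, 7⋅√3)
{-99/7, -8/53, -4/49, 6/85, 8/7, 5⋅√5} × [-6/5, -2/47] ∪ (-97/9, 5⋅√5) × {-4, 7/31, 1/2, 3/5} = ((-97/9, 5⋅√5) × {-4, 7/31, 1/2, 3/5}) ∪ ({-99/7, -8/53, -4/49, 6/85, 8/7, 5⋅√5} × [-6/5, -2/47])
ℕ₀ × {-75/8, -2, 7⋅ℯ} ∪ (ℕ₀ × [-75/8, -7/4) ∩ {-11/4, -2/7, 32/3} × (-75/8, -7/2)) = ℕ₀ × {-75/8, -2, 7⋅ℯ}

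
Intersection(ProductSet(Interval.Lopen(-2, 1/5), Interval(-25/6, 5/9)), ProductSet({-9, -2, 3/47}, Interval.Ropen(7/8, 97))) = EmptySet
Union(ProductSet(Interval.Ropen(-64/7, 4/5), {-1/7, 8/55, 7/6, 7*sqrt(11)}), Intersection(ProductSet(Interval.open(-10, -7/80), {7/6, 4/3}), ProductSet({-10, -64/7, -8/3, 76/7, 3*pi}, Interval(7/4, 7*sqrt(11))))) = ProductSet(Interval.Ropen(-64/7, 4/5), {-1/7, 8/55, 7/6, 7*sqrt(11)})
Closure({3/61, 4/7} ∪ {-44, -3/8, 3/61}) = {-44, -3/8, 3/61, 4/7}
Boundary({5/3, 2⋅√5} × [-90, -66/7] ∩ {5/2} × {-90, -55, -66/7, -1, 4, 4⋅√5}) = ∅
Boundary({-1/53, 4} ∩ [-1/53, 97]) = {-1/53, 4}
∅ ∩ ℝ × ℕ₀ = ∅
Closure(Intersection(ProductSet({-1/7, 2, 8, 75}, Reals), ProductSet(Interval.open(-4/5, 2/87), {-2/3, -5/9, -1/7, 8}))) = ProductSet({-1/7}, {-2/3, -5/9, -1/7, 8})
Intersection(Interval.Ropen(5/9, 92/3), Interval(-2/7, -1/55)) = EmptySet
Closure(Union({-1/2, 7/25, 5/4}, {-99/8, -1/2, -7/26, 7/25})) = {-99/8, -1/2, -7/26, 7/25, 5/4}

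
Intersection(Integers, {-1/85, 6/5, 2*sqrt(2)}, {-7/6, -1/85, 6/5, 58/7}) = EmptySet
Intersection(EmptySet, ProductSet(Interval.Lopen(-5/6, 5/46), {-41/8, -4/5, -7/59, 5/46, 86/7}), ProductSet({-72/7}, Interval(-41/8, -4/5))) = EmptySet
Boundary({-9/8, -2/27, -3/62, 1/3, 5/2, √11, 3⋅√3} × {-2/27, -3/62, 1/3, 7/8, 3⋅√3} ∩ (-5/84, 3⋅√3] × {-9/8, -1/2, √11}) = ∅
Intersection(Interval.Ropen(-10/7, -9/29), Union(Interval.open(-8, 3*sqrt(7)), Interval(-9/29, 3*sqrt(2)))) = Interval.Ropen(-10/7, -9/29)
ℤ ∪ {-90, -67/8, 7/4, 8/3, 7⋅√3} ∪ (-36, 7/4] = ℤ ∪ [-36, 7/4] ∪ {8/3, 7⋅√3}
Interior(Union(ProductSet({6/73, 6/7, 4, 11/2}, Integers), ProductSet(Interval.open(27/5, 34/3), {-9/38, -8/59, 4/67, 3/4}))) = EmptySet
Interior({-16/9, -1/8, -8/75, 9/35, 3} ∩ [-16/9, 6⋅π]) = ∅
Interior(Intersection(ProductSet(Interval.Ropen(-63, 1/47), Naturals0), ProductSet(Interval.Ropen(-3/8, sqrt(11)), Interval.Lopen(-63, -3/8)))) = EmptySet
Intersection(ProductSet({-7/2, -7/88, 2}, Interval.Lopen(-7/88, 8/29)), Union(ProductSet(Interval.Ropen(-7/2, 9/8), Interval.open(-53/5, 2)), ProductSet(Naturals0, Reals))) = ProductSet({-7/2, -7/88, 2}, Interval.Lopen(-7/88, 8/29))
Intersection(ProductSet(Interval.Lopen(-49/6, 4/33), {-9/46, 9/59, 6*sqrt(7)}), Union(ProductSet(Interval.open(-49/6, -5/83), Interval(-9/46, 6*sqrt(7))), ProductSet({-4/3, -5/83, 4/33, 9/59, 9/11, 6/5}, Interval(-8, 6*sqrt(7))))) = ProductSet(Union({4/33}, Interval.Lopen(-49/6, -5/83)), {-9/46, 9/59, 6*sqrt(7)})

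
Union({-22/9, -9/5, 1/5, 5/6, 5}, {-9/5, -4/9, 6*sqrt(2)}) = {-22/9, -9/5, -4/9, 1/5, 5/6, 5, 6*sqrt(2)}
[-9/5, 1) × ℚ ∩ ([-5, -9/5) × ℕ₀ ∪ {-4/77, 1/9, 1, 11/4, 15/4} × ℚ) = {-4/77, 1/9} × ℚ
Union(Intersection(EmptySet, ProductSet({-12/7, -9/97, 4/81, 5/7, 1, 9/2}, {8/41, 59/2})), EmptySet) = EmptySet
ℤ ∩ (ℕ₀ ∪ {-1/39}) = ℕ₀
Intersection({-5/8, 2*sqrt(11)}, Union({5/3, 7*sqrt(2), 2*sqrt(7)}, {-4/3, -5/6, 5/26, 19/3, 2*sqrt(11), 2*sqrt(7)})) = {2*sqrt(11)}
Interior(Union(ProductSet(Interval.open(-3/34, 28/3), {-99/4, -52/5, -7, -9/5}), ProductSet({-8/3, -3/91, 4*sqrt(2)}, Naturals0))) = EmptySet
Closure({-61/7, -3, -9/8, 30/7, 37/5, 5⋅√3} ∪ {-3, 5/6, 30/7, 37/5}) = {-61/7, -3, -9/8, 5/6, 30/7, 37/5, 5⋅√3}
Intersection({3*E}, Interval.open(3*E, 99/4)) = EmptySet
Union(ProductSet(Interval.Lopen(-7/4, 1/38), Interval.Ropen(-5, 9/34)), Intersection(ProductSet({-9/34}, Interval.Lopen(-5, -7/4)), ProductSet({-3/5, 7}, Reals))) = ProductSet(Interval.Lopen(-7/4, 1/38), Interval.Ropen(-5, 9/34))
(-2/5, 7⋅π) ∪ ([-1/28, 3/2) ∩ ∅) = (-2/5, 7⋅π)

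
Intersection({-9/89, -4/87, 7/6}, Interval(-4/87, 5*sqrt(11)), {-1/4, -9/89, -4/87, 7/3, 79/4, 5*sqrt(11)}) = {-4/87}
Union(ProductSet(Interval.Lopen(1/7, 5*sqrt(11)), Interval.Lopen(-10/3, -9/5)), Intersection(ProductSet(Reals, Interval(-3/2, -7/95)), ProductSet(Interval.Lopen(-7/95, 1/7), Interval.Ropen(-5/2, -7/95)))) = Union(ProductSet(Interval.Lopen(-7/95, 1/7), Interval.Ropen(-3/2, -7/95)), ProductSet(Interval.Lopen(1/7, 5*sqrt(11)), Interval.Lopen(-10/3, -9/5)))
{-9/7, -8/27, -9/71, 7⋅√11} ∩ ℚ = {-9/7, -8/27, -9/71}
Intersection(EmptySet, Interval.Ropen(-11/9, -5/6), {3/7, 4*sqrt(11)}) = EmptySet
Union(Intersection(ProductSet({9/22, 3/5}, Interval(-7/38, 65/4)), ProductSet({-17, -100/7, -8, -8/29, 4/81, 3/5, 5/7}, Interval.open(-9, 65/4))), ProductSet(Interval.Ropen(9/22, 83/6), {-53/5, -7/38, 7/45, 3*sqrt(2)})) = Union(ProductSet({3/5}, Interval.Ropen(-7/38, 65/4)), ProductSet(Interval.Ropen(9/22, 83/6), {-53/5, -7/38, 7/45, 3*sqrt(2)}))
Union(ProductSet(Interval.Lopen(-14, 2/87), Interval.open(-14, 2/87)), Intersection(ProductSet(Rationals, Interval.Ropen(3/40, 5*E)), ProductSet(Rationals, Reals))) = Union(ProductSet(Interval.Lopen(-14, 2/87), Interval.open(-14, 2/87)), ProductSet(Rationals, Interval.Ropen(3/40, 5*E)))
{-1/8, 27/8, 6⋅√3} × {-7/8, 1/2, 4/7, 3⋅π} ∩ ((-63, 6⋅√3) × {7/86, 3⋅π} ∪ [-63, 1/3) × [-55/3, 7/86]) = ({-1/8} × {-7/8}) ∪ ({-1/8, 27/8} × {3⋅π})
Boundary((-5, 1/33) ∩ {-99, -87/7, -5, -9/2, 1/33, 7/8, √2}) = {-9/2}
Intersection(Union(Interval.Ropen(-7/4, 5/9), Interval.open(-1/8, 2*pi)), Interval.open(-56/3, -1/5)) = Interval.Ropen(-7/4, -1/5)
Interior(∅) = ∅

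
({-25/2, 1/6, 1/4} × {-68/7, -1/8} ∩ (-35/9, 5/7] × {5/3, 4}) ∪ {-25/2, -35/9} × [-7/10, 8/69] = {-25/2, -35/9} × [-7/10, 8/69]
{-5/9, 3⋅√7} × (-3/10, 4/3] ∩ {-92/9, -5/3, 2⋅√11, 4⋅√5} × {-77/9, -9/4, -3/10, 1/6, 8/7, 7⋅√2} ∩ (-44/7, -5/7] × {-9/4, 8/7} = ∅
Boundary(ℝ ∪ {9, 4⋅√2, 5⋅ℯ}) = ∅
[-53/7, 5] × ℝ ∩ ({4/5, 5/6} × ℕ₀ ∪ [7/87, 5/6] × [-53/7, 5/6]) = ({4/5, 5/6} × ℕ₀) ∪ ([7/87, 5/6] × [-53/7, 5/6])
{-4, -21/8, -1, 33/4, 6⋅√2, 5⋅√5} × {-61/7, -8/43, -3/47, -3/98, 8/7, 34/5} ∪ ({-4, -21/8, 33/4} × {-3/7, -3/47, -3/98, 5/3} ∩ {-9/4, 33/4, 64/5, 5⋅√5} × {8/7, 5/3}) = ({33/4} × {5/3}) ∪ ({-4, -21/8, -1, 33/4, 6⋅√2, 5⋅√5} × {-61/7, -8/43, -3/47, -3/98, 8/7, 34/5})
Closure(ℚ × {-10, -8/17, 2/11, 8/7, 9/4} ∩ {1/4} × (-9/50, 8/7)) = {1/4} × {2/11}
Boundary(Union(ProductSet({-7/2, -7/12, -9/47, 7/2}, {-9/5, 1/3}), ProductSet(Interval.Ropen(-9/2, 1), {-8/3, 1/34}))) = Union(ProductSet({-7/2, -7/12, -9/47, 7/2}, {-9/5, 1/3}), ProductSet(Interval(-9/2, 1), {-8/3, 1/34}))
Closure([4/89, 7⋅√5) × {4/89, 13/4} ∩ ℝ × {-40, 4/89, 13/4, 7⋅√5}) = [4/89, 7⋅√5] × {4/89, 13/4}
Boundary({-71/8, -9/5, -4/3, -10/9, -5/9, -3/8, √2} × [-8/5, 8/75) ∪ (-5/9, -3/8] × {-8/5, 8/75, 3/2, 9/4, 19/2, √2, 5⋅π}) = ({-71/8, -9/5, -4/3, -10/9, -5/9, -3/8, √2} × [-8/5, 8/75]) ∪ ([-5/9, -3/8] × {-8/5, 8/75, 3/2, 9/4, 19/2, √2, 5⋅π})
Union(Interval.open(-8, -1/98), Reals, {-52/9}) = Interval(-oo, oo)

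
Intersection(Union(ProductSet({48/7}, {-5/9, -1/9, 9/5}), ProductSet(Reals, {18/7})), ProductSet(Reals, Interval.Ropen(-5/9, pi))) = Union(ProductSet({48/7}, {-5/9, -1/9, 9/5}), ProductSet(Reals, {18/7}))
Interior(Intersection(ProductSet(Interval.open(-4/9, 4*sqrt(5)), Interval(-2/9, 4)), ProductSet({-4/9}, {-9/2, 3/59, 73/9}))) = EmptySet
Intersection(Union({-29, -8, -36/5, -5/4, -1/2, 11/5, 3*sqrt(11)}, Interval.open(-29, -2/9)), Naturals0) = EmptySet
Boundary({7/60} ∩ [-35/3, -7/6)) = ∅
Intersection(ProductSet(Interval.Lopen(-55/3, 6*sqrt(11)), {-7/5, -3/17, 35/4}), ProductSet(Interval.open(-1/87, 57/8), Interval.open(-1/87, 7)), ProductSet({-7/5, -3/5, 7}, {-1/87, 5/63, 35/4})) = EmptySet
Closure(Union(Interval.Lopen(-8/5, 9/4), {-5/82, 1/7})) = Interval(-8/5, 9/4)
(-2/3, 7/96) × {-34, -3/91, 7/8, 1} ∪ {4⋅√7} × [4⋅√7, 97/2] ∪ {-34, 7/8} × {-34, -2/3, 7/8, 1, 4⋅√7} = ((-2/3, 7/96) × {-34, -3/91, 7/8, 1}) ∪ ({-34, 7/8} × {-34, -2/3, 7/8, 1, 4⋅√7}) ∪ ({4⋅√7} × [4⋅√7, 97/2])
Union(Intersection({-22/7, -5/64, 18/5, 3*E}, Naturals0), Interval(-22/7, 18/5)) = Interval(-22/7, 18/5)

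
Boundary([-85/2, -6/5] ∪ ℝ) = ∅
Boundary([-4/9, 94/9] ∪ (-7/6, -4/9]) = {-7/6, 94/9}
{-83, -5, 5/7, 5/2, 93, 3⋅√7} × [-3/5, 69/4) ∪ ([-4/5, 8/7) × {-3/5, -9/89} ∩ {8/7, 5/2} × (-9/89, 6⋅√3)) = {-83, -5, 5/7, 5/2, 93, 3⋅√7} × [-3/5, 69/4)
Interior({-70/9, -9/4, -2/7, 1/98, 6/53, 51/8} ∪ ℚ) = ∅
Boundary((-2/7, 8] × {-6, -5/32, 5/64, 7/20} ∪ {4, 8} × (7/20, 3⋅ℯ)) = ({4, 8} × [7/20, 3⋅ℯ]) ∪ ([-2/7, 8] × {-6, -5/32, 5/64, 7/20})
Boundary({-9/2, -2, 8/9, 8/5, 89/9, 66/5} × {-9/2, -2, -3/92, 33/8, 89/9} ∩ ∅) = ∅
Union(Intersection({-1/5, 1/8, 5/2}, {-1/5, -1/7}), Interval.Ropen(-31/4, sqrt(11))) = Interval.Ropen(-31/4, sqrt(11))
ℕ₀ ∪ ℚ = ℚ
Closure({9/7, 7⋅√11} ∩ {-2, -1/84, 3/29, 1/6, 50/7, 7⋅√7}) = ∅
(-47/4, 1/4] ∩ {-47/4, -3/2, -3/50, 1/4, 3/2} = {-3/2, -3/50, 1/4}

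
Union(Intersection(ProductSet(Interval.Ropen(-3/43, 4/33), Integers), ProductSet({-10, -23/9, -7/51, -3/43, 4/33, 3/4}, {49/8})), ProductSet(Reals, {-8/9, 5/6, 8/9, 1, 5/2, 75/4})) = ProductSet(Reals, {-8/9, 5/6, 8/9, 1, 5/2, 75/4})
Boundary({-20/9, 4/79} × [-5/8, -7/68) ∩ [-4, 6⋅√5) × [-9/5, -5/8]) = {-20/9, 4/79} × {-5/8}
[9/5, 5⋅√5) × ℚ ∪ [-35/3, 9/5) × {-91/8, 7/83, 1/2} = ([-35/3, 9/5) × {-91/8, 7/83, 1/2}) ∪ ([9/5, 5⋅√5) × ℚ)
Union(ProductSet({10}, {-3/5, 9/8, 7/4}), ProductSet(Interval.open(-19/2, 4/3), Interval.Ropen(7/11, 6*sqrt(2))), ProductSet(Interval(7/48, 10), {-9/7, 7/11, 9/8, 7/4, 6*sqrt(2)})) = Union(ProductSet({10}, {-3/5, 9/8, 7/4}), ProductSet(Interval.open(-19/2, 4/3), Interval.Ropen(7/11, 6*sqrt(2))), ProductSet(Interval(7/48, 10), {-9/7, 7/11, 9/8, 7/4, 6*sqrt(2)}))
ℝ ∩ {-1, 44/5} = {-1, 44/5}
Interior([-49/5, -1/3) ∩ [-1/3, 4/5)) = ∅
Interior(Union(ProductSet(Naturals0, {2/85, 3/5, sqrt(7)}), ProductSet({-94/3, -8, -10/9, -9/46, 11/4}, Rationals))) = EmptySet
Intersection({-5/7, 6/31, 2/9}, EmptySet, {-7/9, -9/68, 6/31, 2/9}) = EmptySet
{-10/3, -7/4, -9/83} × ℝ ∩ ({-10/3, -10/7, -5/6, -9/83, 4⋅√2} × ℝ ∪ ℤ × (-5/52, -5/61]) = {-10/3, -9/83} × ℝ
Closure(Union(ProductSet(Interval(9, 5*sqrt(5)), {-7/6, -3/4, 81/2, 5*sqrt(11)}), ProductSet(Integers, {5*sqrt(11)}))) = Union(ProductSet(Integers, {5*sqrt(11)}), ProductSet(Interval(9, 5*sqrt(5)), {-7/6, -3/4, 81/2, 5*sqrt(11)}))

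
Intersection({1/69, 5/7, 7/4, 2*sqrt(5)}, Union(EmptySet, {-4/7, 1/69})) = {1/69}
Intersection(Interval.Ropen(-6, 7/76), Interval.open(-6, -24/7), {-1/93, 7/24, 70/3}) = EmptySet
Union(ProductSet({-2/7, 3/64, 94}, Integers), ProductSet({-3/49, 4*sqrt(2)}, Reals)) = Union(ProductSet({-3/49, 4*sqrt(2)}, Reals), ProductSet({-2/7, 3/64, 94}, Integers))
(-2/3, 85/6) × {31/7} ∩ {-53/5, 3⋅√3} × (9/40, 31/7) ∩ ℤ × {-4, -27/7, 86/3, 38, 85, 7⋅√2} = ∅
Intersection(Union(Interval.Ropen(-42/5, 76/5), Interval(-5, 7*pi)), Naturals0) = Range(0, 22, 1)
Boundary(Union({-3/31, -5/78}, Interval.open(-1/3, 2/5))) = {-1/3, 2/5}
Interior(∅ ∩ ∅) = ∅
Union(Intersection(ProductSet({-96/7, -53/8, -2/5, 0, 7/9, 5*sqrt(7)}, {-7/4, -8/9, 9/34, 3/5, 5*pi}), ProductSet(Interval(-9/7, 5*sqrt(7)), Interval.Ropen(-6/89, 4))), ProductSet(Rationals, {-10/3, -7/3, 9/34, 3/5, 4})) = Union(ProductSet({-2/5, 0, 7/9, 5*sqrt(7)}, {9/34, 3/5}), ProductSet(Rationals, {-10/3, -7/3, 9/34, 3/5, 4}))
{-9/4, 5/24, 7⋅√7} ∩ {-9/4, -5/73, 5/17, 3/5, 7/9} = {-9/4}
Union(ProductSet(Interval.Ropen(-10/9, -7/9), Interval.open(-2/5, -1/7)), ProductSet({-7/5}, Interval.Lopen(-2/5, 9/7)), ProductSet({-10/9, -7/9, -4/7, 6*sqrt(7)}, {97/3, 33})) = Union(ProductSet({-7/5}, Interval.Lopen(-2/5, 9/7)), ProductSet({-10/9, -7/9, -4/7, 6*sqrt(7)}, {97/3, 33}), ProductSet(Interval.Ropen(-10/9, -7/9), Interval.open(-2/5, -1/7)))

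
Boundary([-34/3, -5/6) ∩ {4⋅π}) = ∅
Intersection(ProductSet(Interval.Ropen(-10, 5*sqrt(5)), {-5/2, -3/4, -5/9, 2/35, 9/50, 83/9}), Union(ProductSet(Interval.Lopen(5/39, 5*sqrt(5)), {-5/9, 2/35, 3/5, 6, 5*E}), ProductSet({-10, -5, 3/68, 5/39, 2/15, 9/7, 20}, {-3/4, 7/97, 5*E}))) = Union(ProductSet({-10, -5, 3/68, 5/39, 2/15, 9/7}, {-3/4}), ProductSet(Interval.open(5/39, 5*sqrt(5)), {-5/9, 2/35}))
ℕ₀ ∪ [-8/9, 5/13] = [-8/9, 5/13] ∪ ℕ₀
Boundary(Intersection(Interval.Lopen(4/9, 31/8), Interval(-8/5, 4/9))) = EmptySet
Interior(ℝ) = ℝ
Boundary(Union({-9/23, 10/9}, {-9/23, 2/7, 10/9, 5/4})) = {-9/23, 2/7, 10/9, 5/4}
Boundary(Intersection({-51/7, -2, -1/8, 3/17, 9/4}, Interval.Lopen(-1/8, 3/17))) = {3/17}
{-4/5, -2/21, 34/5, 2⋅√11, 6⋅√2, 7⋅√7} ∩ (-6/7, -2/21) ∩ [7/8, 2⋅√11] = ∅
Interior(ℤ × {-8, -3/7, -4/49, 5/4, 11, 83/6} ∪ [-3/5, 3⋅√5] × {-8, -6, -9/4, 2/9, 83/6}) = ∅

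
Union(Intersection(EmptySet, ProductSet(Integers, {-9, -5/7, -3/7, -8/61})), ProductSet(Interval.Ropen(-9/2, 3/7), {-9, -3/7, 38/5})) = ProductSet(Interval.Ropen(-9/2, 3/7), {-9, -3/7, 38/5})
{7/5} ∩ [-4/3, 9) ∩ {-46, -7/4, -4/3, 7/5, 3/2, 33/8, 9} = {7/5}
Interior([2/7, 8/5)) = (2/7, 8/5)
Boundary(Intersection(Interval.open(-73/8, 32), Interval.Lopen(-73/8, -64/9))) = {-73/8, -64/9}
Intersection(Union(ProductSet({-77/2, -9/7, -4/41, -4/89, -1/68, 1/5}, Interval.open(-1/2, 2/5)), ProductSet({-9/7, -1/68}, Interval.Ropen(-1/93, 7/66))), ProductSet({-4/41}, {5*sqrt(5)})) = EmptySet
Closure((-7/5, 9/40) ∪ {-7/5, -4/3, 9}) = [-7/5, 9/40] ∪ {9}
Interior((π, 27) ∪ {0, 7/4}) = (π, 27)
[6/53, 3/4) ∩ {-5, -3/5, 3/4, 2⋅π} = ∅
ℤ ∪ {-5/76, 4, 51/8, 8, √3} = ℤ ∪ {-5/76, 51/8, √3}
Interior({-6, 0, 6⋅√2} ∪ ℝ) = ℝ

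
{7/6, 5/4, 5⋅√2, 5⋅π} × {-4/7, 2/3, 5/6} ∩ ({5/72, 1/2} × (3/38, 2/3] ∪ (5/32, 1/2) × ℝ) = ∅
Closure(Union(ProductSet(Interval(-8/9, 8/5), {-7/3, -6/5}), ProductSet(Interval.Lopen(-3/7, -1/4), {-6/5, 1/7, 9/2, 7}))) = Union(ProductSet(Interval(-8/9, 8/5), {-7/3, -6/5}), ProductSet(Interval(-3/7, -1/4), {-6/5, 1/7, 9/2, 7}))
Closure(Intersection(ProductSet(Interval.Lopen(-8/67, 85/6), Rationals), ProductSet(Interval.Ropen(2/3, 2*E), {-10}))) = ProductSet(Interval(2/3, 2*E), {-10})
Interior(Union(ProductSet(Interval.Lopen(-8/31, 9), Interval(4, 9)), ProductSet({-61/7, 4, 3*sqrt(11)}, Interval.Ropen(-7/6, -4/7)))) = ProductSet(Interval.open(-8/31, 9), Interval.open(4, 9))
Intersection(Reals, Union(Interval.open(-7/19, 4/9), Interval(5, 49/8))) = Union(Interval.open(-7/19, 4/9), Interval(5, 49/8))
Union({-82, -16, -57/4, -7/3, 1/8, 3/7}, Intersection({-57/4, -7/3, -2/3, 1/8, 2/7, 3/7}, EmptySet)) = {-82, -16, -57/4, -7/3, 1/8, 3/7}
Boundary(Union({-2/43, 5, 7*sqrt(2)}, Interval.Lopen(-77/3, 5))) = {-77/3, 5, 7*sqrt(2)}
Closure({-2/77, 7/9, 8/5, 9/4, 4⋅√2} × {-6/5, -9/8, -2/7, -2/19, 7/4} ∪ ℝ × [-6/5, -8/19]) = (ℝ × [-6/5, -8/19]) ∪ ({-2/77, 7/9, 8/5, 9/4, 4⋅√2} × {-6/5, -9/8, -2/7, -2/19, 7/4})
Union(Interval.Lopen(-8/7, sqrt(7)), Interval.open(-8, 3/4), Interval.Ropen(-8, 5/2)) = Interval(-8, sqrt(7))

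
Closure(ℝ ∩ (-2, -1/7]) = [-2, -1/7]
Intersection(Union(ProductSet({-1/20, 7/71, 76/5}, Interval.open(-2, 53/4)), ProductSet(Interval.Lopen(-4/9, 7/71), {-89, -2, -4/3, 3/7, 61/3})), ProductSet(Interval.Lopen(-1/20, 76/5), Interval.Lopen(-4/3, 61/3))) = Union(ProductSet({7/71, 76/5}, Interval.open(-4/3, 53/4)), ProductSet(Interval.Lopen(-1/20, 7/71), {3/7, 61/3}))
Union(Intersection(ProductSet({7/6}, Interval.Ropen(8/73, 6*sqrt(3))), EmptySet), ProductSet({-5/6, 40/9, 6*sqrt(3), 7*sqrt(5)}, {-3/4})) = ProductSet({-5/6, 40/9, 6*sqrt(3), 7*sqrt(5)}, {-3/4})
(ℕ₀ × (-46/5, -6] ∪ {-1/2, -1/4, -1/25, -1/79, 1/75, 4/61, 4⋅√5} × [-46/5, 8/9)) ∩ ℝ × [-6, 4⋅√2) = (ℕ₀ × {-6}) ∪ ({-1/2, -1/4, -1/25, -1/79, 1/75, 4/61, 4⋅√5} × [-6, 8/9))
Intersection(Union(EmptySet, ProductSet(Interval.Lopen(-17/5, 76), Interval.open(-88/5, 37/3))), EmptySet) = EmptySet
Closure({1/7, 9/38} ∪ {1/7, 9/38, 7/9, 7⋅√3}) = {1/7, 9/38, 7/9, 7⋅√3}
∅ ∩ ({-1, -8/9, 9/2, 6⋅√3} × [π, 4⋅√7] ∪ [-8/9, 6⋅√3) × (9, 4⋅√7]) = ∅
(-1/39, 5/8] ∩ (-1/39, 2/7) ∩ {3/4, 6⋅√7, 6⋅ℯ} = ∅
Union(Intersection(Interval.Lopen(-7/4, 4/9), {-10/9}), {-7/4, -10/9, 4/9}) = {-7/4, -10/9, 4/9}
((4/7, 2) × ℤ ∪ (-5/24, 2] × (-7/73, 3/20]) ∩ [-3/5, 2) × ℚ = ((4/7, 2) × ℤ) ∪ ((-5/24, 2) × (ℚ ∩ (-7/73, 3/20]))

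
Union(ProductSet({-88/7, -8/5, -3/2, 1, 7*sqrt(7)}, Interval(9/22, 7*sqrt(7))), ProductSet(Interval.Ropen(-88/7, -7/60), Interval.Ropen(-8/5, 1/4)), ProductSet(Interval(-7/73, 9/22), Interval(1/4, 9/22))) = Union(ProductSet({-88/7, -8/5, -3/2, 1, 7*sqrt(7)}, Interval(9/22, 7*sqrt(7))), ProductSet(Interval.Ropen(-88/7, -7/60), Interval.Ropen(-8/5, 1/4)), ProductSet(Interval(-7/73, 9/22), Interval(1/4, 9/22)))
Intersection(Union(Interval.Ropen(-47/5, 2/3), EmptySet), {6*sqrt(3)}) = EmptySet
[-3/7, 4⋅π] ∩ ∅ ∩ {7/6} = ∅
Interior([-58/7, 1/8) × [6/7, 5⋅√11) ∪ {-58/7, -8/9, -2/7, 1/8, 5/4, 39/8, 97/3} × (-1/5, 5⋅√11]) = (-58/7, 1/8) × (6/7, 5⋅√11)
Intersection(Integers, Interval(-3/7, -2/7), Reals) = EmptySet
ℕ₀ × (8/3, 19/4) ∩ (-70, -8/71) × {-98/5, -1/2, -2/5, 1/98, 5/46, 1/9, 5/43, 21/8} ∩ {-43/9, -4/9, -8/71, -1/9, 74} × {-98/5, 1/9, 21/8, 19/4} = ∅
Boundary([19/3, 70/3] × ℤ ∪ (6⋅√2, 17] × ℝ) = ({17, 6⋅√2} × ℝ) ∪ (([19/3, 6⋅√2] ∪ [17, 70/3]) × ℤ)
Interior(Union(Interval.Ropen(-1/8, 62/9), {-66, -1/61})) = Interval.open(-1/8, 62/9)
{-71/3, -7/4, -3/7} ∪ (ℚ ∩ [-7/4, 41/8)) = {-71/3} ∪ (ℚ ∩ [-7/4, 41/8))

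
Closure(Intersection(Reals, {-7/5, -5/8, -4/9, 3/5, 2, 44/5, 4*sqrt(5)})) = {-7/5, -5/8, -4/9, 3/5, 2, 44/5, 4*sqrt(5)}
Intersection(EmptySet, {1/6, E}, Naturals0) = EmptySet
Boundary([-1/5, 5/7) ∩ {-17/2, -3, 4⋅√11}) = ∅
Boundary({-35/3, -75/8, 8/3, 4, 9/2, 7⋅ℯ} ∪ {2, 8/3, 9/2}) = {-35/3, -75/8, 2, 8/3, 4, 9/2, 7⋅ℯ}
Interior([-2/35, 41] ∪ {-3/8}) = (-2/35, 41)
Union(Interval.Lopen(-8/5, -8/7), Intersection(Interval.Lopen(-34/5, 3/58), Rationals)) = Union(Intersection(Interval.Lopen(-34/5, 3/58), Rationals), Interval(-8/5, -8/7))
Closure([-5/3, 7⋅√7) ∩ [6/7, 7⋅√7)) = [6/7, 7⋅√7]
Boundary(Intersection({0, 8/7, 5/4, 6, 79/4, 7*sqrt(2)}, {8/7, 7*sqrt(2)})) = {8/7, 7*sqrt(2)}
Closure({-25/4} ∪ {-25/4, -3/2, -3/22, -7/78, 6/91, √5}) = {-25/4, -3/2, -3/22, -7/78, 6/91, √5}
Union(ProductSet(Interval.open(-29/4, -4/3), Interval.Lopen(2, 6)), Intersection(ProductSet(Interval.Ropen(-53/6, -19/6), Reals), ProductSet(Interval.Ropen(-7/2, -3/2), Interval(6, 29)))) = Union(ProductSet(Interval.open(-29/4, -4/3), Interval.Lopen(2, 6)), ProductSet(Interval.Ropen(-7/2, -19/6), Interval(6, 29)))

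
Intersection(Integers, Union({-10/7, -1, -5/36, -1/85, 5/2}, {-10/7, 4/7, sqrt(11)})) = {-1}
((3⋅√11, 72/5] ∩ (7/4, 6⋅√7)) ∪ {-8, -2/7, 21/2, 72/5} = {-8, -2/7} ∪ (3⋅√11, 72/5]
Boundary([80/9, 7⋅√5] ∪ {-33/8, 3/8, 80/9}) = {-33/8, 3/8, 80/9, 7⋅√5}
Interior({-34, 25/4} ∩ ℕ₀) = ∅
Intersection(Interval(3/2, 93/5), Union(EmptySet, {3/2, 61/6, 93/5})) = {3/2, 61/6, 93/5}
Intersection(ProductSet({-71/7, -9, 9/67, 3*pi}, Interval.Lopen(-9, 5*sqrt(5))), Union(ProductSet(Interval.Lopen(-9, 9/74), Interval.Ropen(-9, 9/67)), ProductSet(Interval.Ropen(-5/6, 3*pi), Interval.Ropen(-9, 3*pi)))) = ProductSet({9/67}, Interval.open(-9, 3*pi))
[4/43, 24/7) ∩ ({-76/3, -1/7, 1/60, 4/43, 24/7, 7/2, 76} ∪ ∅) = {4/43}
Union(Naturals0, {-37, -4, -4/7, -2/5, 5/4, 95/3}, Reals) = Reals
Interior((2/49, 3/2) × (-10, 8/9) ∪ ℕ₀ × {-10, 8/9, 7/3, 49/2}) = ((2/49, 3/2) ∪ ((2/49, 3/2) \ ℕ₀)) × (-10, 8/9)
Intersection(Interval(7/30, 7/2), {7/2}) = {7/2}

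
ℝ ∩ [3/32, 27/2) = [3/32, 27/2)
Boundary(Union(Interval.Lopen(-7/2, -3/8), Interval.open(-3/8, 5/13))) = {-7/2, 5/13}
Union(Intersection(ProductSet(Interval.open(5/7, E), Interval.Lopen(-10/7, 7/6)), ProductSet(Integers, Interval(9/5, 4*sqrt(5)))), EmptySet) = EmptySet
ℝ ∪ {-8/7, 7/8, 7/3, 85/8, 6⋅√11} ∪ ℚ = ℝ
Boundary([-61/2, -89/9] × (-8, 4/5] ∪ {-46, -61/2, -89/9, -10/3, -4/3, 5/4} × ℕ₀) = ({-61/2, -89/9} × [-8, 4/5]) ∪ ({-46, -61/2, -89/9, -10/3, -4/3, 5/4} × ℕ₀) ∪ ([-61/2, -89/9] × {-8, 4/5})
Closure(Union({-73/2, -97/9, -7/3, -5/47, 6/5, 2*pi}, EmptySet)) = {-73/2, -97/9, -7/3, -5/47, 6/5, 2*pi}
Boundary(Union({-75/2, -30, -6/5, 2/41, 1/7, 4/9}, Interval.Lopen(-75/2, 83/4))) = {-75/2, 83/4}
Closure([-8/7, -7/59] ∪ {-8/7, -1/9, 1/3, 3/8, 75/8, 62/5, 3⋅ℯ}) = [-8/7, -7/59] ∪ {-1/9, 1/3, 3/8, 75/8, 62/5, 3⋅ℯ}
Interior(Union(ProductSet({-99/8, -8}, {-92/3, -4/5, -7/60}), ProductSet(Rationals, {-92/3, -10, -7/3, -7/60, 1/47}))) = EmptySet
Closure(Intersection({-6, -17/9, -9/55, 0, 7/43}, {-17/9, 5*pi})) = {-17/9}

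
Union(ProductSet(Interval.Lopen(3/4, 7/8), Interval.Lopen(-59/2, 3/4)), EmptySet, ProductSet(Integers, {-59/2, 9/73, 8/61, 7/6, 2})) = Union(ProductSet(Integers, {-59/2, 9/73, 8/61, 7/6, 2}), ProductSet(Interval.Lopen(3/4, 7/8), Interval.Lopen(-59/2, 3/4)))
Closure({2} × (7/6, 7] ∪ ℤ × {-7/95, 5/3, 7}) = (ℤ × {-7/95, 5/3, 7}) ∪ ({2} × [7/6, 7])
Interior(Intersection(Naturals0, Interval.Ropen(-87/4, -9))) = EmptySet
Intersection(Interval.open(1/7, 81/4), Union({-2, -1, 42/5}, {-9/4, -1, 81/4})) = {42/5}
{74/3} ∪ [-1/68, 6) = [-1/68, 6) ∪ {74/3}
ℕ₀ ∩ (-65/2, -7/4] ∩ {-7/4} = ∅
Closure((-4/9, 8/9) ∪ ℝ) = (-∞, ∞)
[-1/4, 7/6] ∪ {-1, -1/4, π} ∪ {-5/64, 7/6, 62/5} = {-1, 62/5, π} ∪ [-1/4, 7/6]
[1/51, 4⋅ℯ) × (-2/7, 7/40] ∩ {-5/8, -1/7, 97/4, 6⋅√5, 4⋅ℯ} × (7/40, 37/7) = ∅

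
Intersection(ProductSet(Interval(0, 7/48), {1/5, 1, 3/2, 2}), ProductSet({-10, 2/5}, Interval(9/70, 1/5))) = EmptySet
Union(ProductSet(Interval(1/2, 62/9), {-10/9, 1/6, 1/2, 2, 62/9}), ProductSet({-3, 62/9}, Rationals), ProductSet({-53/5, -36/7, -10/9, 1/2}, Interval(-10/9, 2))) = Union(ProductSet({-3, 62/9}, Rationals), ProductSet({-53/5, -36/7, -10/9, 1/2}, Interval(-10/9, 2)), ProductSet(Interval(1/2, 62/9), {-10/9, 1/6, 1/2, 2, 62/9}))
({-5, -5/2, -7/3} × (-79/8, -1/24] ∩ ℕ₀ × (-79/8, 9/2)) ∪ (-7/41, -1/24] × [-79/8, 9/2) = (-7/41, -1/24] × [-79/8, 9/2)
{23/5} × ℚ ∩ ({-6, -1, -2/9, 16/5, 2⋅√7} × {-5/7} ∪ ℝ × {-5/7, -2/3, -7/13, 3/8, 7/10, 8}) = {23/5} × {-5/7, -2/3, -7/13, 3/8, 7/10, 8}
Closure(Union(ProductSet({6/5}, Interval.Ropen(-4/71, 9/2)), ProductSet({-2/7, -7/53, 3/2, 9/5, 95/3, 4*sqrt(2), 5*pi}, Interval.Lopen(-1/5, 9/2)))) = Union(ProductSet({6/5}, Interval(-4/71, 9/2)), ProductSet({-2/7, -7/53, 3/2, 9/5, 95/3, 4*sqrt(2), 5*pi}, Interval(-1/5, 9/2)))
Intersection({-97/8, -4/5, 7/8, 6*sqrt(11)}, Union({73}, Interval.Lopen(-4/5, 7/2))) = {7/8}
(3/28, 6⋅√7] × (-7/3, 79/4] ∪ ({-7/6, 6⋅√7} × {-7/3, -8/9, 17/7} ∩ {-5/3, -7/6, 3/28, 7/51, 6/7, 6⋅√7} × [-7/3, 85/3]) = ({-7/6, 6⋅√7} × {-7/3, -8/9, 17/7}) ∪ ((3/28, 6⋅√7] × (-7/3, 79/4])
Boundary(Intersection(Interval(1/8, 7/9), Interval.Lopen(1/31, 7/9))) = {1/8, 7/9}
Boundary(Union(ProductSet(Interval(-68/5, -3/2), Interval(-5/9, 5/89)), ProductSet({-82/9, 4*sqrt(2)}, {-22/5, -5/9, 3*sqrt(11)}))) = Union(ProductSet({-68/5, -3/2}, Interval(-5/9, 5/89)), ProductSet({-82/9, 4*sqrt(2)}, {-22/5, -5/9, 3*sqrt(11)}), ProductSet(Interval(-68/5, -3/2), {-5/9, 5/89}))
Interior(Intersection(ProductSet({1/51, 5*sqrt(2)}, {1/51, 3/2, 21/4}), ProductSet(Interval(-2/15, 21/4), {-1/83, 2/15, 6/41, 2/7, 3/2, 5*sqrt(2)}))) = EmptySet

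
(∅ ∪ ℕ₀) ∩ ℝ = ℕ₀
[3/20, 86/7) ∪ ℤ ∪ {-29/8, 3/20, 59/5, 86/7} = ℤ ∪ {-29/8} ∪ [3/20, 86/7]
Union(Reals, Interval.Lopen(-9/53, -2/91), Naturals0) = Union(Interval(-oo, oo), Naturals0)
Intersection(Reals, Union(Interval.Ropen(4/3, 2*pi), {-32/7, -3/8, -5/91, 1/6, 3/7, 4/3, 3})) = Union({-32/7, -3/8, -5/91, 1/6, 3/7}, Interval.Ropen(4/3, 2*pi))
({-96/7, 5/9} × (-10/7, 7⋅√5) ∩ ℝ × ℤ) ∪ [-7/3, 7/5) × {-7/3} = ({-96/7, 5/9} × {-1, 0, …, 15}) ∪ ([-7/3, 7/5) × {-7/3})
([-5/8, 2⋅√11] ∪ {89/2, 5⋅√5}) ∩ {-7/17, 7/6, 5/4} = {-7/17, 7/6, 5/4}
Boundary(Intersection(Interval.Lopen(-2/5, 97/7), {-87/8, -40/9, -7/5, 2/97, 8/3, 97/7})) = {2/97, 8/3, 97/7}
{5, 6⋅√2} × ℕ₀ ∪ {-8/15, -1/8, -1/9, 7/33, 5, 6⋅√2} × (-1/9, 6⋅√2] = ({5, 6⋅√2} × ℕ₀) ∪ ({-8/15, -1/8, -1/9, 7/33, 5, 6⋅√2} × (-1/9, 6⋅√2])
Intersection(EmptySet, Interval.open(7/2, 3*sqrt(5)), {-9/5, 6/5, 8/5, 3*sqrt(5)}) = EmptySet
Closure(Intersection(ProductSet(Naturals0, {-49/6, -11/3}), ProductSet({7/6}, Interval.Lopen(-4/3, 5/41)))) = EmptySet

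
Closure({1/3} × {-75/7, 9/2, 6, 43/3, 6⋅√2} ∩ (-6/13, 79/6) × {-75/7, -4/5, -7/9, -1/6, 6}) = {1/3} × {-75/7, 6}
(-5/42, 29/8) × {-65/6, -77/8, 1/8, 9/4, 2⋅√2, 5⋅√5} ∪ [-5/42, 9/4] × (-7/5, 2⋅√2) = ([-5/42, 9/4] × (-7/5, 2⋅√2)) ∪ ((-5/42, 29/8) × {-65/6, -77/8, 1/8, 9/4, 2⋅√2, 5⋅√5})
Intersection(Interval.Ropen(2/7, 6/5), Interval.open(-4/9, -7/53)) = EmptySet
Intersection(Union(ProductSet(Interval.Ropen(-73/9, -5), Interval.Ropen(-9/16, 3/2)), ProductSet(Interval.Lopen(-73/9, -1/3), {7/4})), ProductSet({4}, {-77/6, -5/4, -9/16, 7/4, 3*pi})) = EmptySet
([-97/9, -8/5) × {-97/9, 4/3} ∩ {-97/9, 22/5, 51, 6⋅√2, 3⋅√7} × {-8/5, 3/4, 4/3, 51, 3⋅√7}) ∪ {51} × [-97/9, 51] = ({-97/9} × {4/3}) ∪ ({51} × [-97/9, 51])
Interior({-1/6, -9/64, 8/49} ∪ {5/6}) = ∅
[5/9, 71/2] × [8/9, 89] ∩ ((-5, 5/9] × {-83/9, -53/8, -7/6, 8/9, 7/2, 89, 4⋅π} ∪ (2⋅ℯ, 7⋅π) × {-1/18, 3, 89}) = ({5/9} × {8/9, 7/2, 89, 4⋅π}) ∪ ((2⋅ℯ, 7⋅π) × {3, 89})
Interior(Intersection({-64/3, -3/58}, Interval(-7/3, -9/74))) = EmptySet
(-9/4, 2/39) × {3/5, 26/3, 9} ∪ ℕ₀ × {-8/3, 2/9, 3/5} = (ℕ₀ × {-8/3, 2/9, 3/5}) ∪ ((-9/4, 2/39) × {3/5, 26/3, 9})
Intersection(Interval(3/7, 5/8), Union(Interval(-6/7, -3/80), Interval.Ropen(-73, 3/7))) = EmptySet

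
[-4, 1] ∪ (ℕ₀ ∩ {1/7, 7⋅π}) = [-4, 1]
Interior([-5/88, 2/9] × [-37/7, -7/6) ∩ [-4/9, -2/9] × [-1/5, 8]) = ∅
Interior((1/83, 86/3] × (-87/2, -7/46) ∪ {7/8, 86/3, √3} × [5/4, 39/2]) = (1/83, 86/3) × (-87/2, -7/46)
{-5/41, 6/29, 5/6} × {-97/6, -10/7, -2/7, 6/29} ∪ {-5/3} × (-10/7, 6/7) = ({-5/3} × (-10/7, 6/7)) ∪ ({-5/41, 6/29, 5/6} × {-97/6, -10/7, -2/7, 6/29})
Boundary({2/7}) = {2/7}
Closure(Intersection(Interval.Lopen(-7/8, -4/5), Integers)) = EmptySet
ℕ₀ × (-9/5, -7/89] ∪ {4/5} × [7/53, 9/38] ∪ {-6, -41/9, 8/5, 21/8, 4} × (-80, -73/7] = (ℕ₀ × (-9/5, -7/89]) ∪ ({4/5} × [7/53, 9/38]) ∪ ({-6, -41/9, 8/5, 21/8, 4} × (-80, -73/7])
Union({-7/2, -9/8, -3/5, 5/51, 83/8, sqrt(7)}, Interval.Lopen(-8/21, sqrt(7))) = Union({-7/2, -9/8, -3/5, 83/8}, Interval.Lopen(-8/21, sqrt(7)))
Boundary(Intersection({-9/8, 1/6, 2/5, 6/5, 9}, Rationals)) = {-9/8, 1/6, 2/5, 6/5, 9}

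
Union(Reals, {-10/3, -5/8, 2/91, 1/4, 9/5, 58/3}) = Reals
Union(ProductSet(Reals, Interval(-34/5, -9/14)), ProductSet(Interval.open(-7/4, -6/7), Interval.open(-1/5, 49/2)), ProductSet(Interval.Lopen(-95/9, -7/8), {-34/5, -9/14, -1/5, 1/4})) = Union(ProductSet(Interval.Lopen(-95/9, -7/8), {-34/5, -9/14, -1/5, 1/4}), ProductSet(Interval.open(-7/4, -6/7), Interval.open(-1/5, 49/2)), ProductSet(Reals, Interval(-34/5, -9/14)))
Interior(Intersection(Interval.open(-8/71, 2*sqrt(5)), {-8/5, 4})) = EmptySet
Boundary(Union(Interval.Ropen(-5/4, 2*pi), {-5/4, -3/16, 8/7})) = {-5/4, 2*pi}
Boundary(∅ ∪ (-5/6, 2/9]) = {-5/6, 2/9}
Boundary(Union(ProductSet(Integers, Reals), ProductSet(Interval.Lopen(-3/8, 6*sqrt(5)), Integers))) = Union(ProductSet(Integers, Reals), ProductSet(Interval(-3/8, 6*sqrt(5)), Integers))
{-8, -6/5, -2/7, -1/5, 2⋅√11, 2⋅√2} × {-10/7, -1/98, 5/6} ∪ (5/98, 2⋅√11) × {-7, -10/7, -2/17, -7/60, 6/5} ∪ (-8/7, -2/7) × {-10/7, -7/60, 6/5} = ((-8/7, -2/7) × {-10/7, -7/60, 6/5}) ∪ ((5/98, 2⋅√11) × {-7, -10/7, -2/17, -7/60, 6/5}) ∪ ({-8, -6/5, -2/7, -1/5, 2⋅√11, 2⋅√2} × {-10/7, -1/98, 5/6})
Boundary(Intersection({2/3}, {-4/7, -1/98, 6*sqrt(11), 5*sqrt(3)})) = EmptySet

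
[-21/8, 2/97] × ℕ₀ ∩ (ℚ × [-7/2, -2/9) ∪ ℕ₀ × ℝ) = {0} × ℕ₀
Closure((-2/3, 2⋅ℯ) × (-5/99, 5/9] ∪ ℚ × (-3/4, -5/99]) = (ℚ × (-3/4, -5/99]) ∪ ({-2/3, 2⋅ℯ} × [-5/99, 5/9]) ∪ ([-2/3, 2⋅ℯ] × {-5/99, 5/9}) ∪ ((-∞, ∞) × [-3/4, -5/99]) ∪ ((-2/3, 2⋅ℯ) × (-5/99, 5/9])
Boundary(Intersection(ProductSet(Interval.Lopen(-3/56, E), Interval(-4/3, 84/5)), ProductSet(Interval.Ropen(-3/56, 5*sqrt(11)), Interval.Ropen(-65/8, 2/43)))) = Union(ProductSet({-3/56, E}, Interval(-4/3, 2/43)), ProductSet(Interval(-3/56, E), {-4/3, 2/43}))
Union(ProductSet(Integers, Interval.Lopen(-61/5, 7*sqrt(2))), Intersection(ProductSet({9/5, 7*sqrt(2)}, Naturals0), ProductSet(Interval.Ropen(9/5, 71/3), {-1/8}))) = ProductSet(Integers, Interval.Lopen(-61/5, 7*sqrt(2)))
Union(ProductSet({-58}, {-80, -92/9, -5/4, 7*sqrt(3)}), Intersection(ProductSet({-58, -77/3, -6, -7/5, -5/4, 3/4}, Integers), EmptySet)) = ProductSet({-58}, {-80, -92/9, -5/4, 7*sqrt(3)})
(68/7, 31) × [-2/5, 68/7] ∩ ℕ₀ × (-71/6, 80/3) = {10, 11, …, 30} × [-2/5, 68/7]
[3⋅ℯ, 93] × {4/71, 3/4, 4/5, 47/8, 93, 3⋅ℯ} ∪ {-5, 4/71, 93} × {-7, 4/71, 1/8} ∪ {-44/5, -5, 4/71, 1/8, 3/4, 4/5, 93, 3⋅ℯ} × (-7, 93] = ({-5, 4/71, 93} × {-7, 4/71, 1/8}) ∪ ({-44/5, -5, 4/71, 1/8, 3/4, 4/5, 93, 3⋅ℯ} × (-7, 93]) ∪ ([3⋅ℯ, 93] × {4/71, 3/4, 4/5, 47/8, 93, 3⋅ℯ})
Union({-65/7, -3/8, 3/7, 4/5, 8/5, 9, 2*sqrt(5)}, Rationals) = Union({2*sqrt(5)}, Rationals)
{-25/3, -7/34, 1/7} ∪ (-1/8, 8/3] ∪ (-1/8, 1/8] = {-25/3, -7/34} ∪ (-1/8, 8/3]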